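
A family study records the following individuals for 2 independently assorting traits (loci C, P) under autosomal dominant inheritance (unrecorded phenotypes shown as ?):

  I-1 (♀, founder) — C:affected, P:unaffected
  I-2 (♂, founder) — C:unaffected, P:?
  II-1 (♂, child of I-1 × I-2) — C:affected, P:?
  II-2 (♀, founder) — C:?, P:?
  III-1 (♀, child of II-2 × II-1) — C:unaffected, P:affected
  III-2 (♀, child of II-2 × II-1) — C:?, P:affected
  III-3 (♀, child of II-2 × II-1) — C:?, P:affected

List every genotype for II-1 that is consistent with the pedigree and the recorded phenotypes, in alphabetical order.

C/I-1 aff ·: Cc|CC
C/I-2 un ·: cc
C/II-1 aff I-1×I-2: Cc
C/II-2 ? ·: cc|Cc
C/III-1 un II-2×II-1: cc
C/III-2 ? II-2×II-1: cc|Cc|CC
C/III-3 ? II-2×II-1: cc|Cc|CC
⇒ C over [I-1,I-2,II-1,II-2,III-1,III-2,III-3]: 26 consistent
P/I-1 un ·: pp
P/I-2 ? ·: pp|Pp|PP
P/II-1 ? I-1×I-2: pp|Pp
P/II-2 ? ·: pp|Pp|PP
P/III-1 aff II-2×II-1: Pp|PP
P/III-2 aff II-2×II-1: Pp|PP
P/III-3 aff II-2×II-1: Pp|PP
⇒ P over [I-1,I-2,II-1,II-2,III-1,III-2,III-3]: 38 consistent

II-1 ∈ {Cc Pp, Cc pp}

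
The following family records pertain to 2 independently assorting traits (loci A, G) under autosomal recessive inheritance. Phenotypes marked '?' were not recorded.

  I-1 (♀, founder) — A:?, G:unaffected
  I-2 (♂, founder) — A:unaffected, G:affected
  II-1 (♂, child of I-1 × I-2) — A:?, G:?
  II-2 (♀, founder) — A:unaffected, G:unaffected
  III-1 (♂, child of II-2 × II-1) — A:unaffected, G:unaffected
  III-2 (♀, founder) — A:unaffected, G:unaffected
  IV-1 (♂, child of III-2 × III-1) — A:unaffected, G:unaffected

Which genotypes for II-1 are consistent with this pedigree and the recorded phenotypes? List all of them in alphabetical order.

II-1 ∈ {AA Gg, AA gg, Aa Gg, Aa gg, aa Gg, aa gg}

A/I-1 ? ·: AA|Aa|aa
A/I-2 un ·: AA|Aa
A/II-1 ? I-1×I-2: AA|Aa|aa
A/II-2 un ·: AA|Aa
A/III-1 un II-2×II-1: AA|Aa
A/III-2 un ·: AA|Aa
A/IV-1 un III-2×III-1: AA|Aa
⇒ A over [I-1,I-2,II-1,II-2,III-1,III-2,IV-1]: 126 consistent
G/I-1 un ·: GG|Gg
G/I-2 aff ·: gg
G/II-1 ? I-1×I-2: Gg|gg
G/II-2 un ·: GG|Gg
G/III-1 un II-2×II-1: GG|Gg
G/III-2 un ·: GG|Gg
G/IV-1 un III-2×III-1: GG|Gg
⇒ G over [I-1,I-2,II-1,II-2,III-1,III-2,IV-1]: 36 consistent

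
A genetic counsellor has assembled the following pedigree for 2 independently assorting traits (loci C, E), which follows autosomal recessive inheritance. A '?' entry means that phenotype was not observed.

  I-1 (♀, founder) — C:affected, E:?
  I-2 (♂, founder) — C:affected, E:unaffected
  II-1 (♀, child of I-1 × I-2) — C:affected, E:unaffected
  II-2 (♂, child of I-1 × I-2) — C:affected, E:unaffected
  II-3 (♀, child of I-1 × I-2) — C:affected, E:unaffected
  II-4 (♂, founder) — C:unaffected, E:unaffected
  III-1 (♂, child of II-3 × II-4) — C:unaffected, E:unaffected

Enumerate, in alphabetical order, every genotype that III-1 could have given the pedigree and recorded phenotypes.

C/I-1 aff ·: cc
C/I-2 aff ·: cc
C/II-1 aff I-1×I-2: cc
C/II-2 aff I-1×I-2: cc
C/II-3 aff I-1×I-2: cc
C/II-4 un ·: CC|Cc
C/III-1 un II-3×II-4: Cc
⇒ C over [I-1,I-2,II-1,II-2,II-3,II-4,III-1]: 2 consistent
E/I-1 ? ·: EE|Ee|ee
E/I-2 un ·: EE|Ee
E/II-1 un I-1×I-2: EE|Ee
E/II-2 un I-1×I-2: EE|Ee
E/II-3 un I-1×I-2: EE|Ee
E/II-4 un ·: EE|Ee
E/III-1 un II-3×II-4: EE|Ee
⇒ E over [I-1,I-2,II-1,II-2,II-3,II-4,III-1]: 95 consistent

III-1 ∈ {Cc EE, Cc Ee}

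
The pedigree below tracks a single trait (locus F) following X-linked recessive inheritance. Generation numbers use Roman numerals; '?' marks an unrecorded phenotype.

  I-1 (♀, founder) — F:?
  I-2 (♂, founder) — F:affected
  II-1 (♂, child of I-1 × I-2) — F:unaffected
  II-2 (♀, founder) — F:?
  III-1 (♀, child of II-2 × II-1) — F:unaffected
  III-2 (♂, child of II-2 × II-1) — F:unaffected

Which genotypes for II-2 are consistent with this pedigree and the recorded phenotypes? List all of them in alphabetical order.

F/I-1 ? ·: X^FX^F|X^FX^f
F/I-2 aff ·: X^fY
F/II-1 un I-1×I-2: X^FY
F/II-2 ? ·: X^FX^F|X^FX^f
F/III-1 un II-2×II-1: X^FX^F|X^FX^f
F/III-2 un II-2×II-1: X^FY
⇒ F over [I-1,I-2,II-1,II-2,III-1,III-2]: 6 consistent

II-2 ∈ {X^FX^F, X^FX^f}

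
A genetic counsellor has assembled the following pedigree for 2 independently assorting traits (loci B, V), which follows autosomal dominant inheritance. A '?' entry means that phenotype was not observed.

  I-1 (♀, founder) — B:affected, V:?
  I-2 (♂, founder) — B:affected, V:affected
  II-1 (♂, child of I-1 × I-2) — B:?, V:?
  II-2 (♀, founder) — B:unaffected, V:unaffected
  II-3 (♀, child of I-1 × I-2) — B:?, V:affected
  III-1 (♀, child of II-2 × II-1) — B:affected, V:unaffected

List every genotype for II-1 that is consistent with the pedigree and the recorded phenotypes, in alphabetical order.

B/I-1 aff ·: Bb|BB
B/I-2 aff ·: Bb|BB
B/II-1 ? I-1×I-2: Bb|BB
B/II-2 un ·: bb
B/II-3 ? I-1×I-2: bb|Bb|BB
B/III-1 aff II-2×II-1: Bb
⇒ B over [I-1,I-2,II-1,II-2,II-3,III-1]: 15 consistent
V/I-1 ? ·: vv|Vv|VV
V/I-2 aff ·: Vv|VV
V/II-1 ? I-1×I-2: vv|Vv
V/II-2 un ·: vv
V/II-3 aff I-1×I-2: Vv|VV
V/III-1 un II-2×II-1: vv
⇒ V over [I-1,I-2,II-1,II-2,II-3,III-1]: 11 consistent

II-1 ∈ {BB Vv, BB vv, Bb Vv, Bb vv}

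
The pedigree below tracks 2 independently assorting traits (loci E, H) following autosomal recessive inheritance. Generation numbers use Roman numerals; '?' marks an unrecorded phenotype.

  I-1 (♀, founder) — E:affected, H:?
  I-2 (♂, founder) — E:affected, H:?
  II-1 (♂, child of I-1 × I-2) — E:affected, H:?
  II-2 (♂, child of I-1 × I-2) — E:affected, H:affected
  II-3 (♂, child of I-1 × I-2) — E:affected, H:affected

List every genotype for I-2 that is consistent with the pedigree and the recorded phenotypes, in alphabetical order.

I-2 ∈ {ee Hh, ee hh}

E/I-1 aff ·: ee
E/I-2 aff ·: ee
E/II-1 aff I-1×I-2: ee
E/II-2 aff I-1×I-2: ee
E/II-3 aff I-1×I-2: ee
⇒ E over [I-1,I-2,II-1,II-2,II-3]: 1 consistent
H/I-1 ? ·: Hh|hh
H/I-2 ? ·: Hh|hh
H/II-1 ? I-1×I-2: HH|Hh|hh
H/II-2 aff I-1×I-2: hh
H/II-3 aff I-1×I-2: hh
⇒ H over [I-1,I-2,II-1,II-2,II-3]: 8 consistent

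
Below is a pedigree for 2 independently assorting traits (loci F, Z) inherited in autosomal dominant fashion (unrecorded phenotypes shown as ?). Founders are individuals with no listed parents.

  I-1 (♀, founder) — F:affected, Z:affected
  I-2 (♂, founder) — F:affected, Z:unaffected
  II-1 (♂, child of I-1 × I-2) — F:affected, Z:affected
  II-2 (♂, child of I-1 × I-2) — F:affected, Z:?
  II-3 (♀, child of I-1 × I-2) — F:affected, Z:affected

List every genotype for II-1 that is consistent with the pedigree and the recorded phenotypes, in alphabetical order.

F/I-1 aff ·: Ff|FF
F/I-2 aff ·: Ff|FF
F/II-1 aff I-1×I-2: Ff|FF
F/II-2 aff I-1×I-2: Ff|FF
F/II-3 aff I-1×I-2: Ff|FF
⇒ F over [I-1,I-2,II-1,II-2,II-3]: 25 consistent
Z/I-1 aff ·: Zz|ZZ
Z/I-2 un ·: zz
Z/II-1 aff I-1×I-2: Zz
Z/II-2 ? I-1×I-2: zz|Zz
Z/II-3 aff I-1×I-2: Zz
⇒ Z over [I-1,I-2,II-1,II-2,II-3]: 3 consistent

II-1 ∈ {FF Zz, Ff Zz}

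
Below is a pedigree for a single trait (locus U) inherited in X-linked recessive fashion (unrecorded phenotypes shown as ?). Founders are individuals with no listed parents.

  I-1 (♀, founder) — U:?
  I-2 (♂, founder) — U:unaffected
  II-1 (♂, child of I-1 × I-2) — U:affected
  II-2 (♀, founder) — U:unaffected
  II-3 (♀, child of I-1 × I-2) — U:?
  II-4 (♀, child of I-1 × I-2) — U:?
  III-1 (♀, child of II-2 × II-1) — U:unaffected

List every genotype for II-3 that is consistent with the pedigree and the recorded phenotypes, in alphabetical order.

U/I-1 ? ·: X^UX^u|X^uX^u
U/I-2 un ·: X^UY
U/II-1 aff I-1×I-2: X^uY
U/II-2 un ·: X^UX^U|X^UX^u
U/II-3 ? I-1×I-2: X^UX^U|X^UX^u
U/II-4 ? I-1×I-2: X^UX^U|X^UX^u
U/III-1 un II-2×II-1: X^UX^u
⇒ U over [I-1,I-2,II-1,II-2,II-3,II-4,III-1]: 10 consistent

II-3 ∈ {X^UX^U, X^UX^u}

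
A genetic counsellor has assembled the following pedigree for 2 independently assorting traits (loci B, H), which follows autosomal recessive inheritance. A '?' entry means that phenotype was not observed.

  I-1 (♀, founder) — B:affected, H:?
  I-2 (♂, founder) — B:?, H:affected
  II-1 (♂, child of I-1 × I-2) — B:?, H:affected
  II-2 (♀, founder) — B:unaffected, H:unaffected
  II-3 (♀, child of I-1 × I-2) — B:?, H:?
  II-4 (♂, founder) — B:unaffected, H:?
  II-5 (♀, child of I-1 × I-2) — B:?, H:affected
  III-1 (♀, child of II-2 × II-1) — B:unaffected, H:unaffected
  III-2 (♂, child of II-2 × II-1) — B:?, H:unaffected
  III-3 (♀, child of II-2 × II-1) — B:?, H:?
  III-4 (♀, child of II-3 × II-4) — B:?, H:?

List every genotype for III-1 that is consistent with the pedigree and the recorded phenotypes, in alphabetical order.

III-1 ∈ {BB Hh, Bb Hh}

B/I-1 aff ·: bb
B/I-2 ? ·: BB|Bb|bb
B/II-1 ? I-1×I-2: Bb|bb
B/II-2 un ·: BB|Bb
B/II-3 ? I-1×I-2: Bb|bb
B/II-4 un ·: BB|Bb
B/II-5 ? I-1×I-2: Bb|bb
B/III-1 un II-2×II-1: BB|Bb
B/III-2 ? II-2×II-1: BB|Bb|bb
B/III-3 ? II-2×II-1: BB|Bb|bb
B/III-4 ? II-3×II-4: BB|Bb|bb
⇒ B over [I-1,I-2,II-1,II-2,II-3,II-4,II-5,III-1,III-2,III-3,III-4]: 641 consistent
H/I-1 ? ·: Hh|hh
H/I-2 aff ·: hh
H/II-1 aff I-1×I-2: hh
H/II-2 un ·: HH|Hh
H/II-3 ? I-1×I-2: Hh|hh
H/II-4 ? ·: HH|Hh|hh
H/II-5 aff I-1×I-2: hh
H/III-1 un II-2×II-1: Hh
H/III-2 un II-2×II-1: Hh
H/III-3 ? II-2×II-1: Hh|hh
H/III-4 ? II-3×II-4: HH|Hh|hh
⇒ H over [I-1,I-2,II-1,II-2,II-3,II-4,II-5,III-1,III-2,III-3,III-4]: 45 consistent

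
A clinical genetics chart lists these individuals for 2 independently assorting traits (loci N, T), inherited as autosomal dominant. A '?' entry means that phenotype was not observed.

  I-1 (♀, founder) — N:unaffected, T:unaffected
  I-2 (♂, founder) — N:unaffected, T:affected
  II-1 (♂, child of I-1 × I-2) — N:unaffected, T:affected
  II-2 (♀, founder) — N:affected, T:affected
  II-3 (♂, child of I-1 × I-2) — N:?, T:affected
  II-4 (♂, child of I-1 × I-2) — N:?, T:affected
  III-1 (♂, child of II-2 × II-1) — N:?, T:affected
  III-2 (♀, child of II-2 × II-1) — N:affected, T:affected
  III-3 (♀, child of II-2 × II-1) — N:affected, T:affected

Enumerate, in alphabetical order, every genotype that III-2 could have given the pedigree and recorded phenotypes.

III-2 ∈ {Nn TT, Nn Tt}

N/I-1 un ·: nn
N/I-2 un ·: nn
N/II-1 un I-1×I-2: nn
N/II-2 aff ·: Nn|NN
N/II-3 ? I-1×I-2: nn
N/II-4 ? I-1×I-2: nn
N/III-1 ? II-2×II-1: nn|Nn
N/III-2 aff II-2×II-1: Nn
N/III-3 aff II-2×II-1: Nn
⇒ N over [I-1,I-2,II-1,II-2,II-3,II-4,III-1,III-2,III-3]: 3 consistent
T/I-1 un ·: tt
T/I-2 aff ·: Tt|TT
T/II-1 aff I-1×I-2: Tt
T/II-2 aff ·: Tt|TT
T/II-3 aff I-1×I-2: Tt
T/II-4 aff I-1×I-2: Tt
T/III-1 aff II-2×II-1: Tt|TT
T/III-2 aff II-2×II-1: Tt|TT
T/III-3 aff II-2×II-1: Tt|TT
⇒ T over [I-1,I-2,II-1,II-2,II-3,II-4,III-1,III-2,III-3]: 32 consistent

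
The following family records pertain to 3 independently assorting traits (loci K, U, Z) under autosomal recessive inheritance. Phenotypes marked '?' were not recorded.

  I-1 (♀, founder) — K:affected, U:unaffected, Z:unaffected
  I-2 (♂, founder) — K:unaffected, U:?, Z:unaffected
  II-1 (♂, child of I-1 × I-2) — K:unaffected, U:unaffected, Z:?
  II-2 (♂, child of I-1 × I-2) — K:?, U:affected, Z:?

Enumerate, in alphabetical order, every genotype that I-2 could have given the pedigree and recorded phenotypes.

K/I-1 aff ·: kk
K/I-2 un ·: KK|Kk
K/II-1 un I-1×I-2: Kk
K/II-2 ? I-1×I-2: Kk|kk
⇒ K over [I-1,I-2,II-1,II-2]: 3 consistent
U/I-1 un ·: Uu
U/I-2 ? ·: Uu|uu
U/II-1 un I-1×I-2: UU|Uu
U/II-2 aff I-1×I-2: uu
⇒ U over [I-1,I-2,II-1,II-2]: 3 consistent
Z/I-1 un ·: ZZ|Zz
Z/I-2 un ·: ZZ|Zz
Z/II-1 ? I-1×I-2: ZZ|Zz|zz
Z/II-2 ? I-1×I-2: ZZ|Zz|zz
⇒ Z over [I-1,I-2,II-1,II-2]: 18 consistent

I-2 ∈ {KK Uu ZZ, KK Uu Zz, KK uu ZZ, KK uu Zz, Kk Uu ZZ, Kk Uu Zz, Kk uu ZZ, Kk uu Zz}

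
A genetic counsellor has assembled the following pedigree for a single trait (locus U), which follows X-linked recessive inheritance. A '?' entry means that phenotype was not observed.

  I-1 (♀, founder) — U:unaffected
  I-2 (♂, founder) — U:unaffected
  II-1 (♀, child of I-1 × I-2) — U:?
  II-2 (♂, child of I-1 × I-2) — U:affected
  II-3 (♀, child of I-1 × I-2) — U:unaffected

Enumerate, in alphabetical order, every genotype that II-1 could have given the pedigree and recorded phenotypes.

U/I-1 un ·: X^UX^u
U/I-2 un ·: X^UY
U/II-1 ? I-1×I-2: X^UX^U|X^UX^u
U/II-2 aff I-1×I-2: X^uY
U/II-3 un I-1×I-2: X^UX^U|X^UX^u
⇒ U over [I-1,I-2,II-1,II-2,II-3]: 4 consistent

II-1 ∈ {X^UX^U, X^UX^u}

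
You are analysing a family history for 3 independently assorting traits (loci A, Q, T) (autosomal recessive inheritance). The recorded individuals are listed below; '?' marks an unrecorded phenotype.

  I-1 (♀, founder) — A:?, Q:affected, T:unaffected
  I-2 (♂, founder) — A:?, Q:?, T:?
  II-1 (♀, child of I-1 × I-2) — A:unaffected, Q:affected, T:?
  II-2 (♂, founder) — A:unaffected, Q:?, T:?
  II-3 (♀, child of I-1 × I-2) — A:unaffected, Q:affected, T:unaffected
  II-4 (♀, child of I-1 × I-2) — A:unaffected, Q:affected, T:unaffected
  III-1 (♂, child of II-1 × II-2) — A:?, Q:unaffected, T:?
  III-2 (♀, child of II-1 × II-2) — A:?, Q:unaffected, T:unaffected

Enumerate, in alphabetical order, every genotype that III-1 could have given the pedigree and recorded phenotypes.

III-1 ∈ {AA Qq TT, AA Qq Tt, AA Qq tt, Aa Qq TT, Aa Qq Tt, Aa Qq tt, aa Qq TT, aa Qq Tt, aa Qq tt}

A/I-1 ? ·: AA|Aa|aa
A/I-2 ? ·: AA|Aa|aa
A/II-1 un I-1×I-2: AA|Aa
A/II-2 un ·: AA|Aa
A/II-3 un I-1×I-2: AA|Aa
A/II-4 un I-1×I-2: AA|Aa
A/III-1 ? II-1×II-2: AA|Aa|aa
A/III-2 ? II-1×II-2: AA|Aa|aa
⇒ A over [I-1,I-2,II-1,II-2,II-3,II-4,III-1,III-2]: 273 consistent
Q/I-1 aff ·: qq
Q/I-2 ? ·: Qq|qq
Q/II-1 aff I-1×I-2: qq
Q/II-2 ? ·: QQ|Qq
Q/II-3 aff I-1×I-2: qq
Q/II-4 aff I-1×I-2: qq
Q/III-1 un II-1×II-2: Qq
Q/III-2 un II-1×II-2: Qq
⇒ Q over [I-1,I-2,II-1,II-2,II-3,II-4,III-1,III-2]: 4 consistent
T/I-1 un ·: TT|Tt
T/I-2 ? ·: TT|Tt|tt
T/II-1 ? I-1×I-2: TT|Tt|tt
T/II-2 ? ·: TT|Tt|tt
T/II-3 un I-1×I-2: TT|Tt
T/II-4 un I-1×I-2: TT|Tt
T/III-1 ? II-1×II-2: TT|Tt|tt
T/III-2 un II-1×II-2: TT|Tt
⇒ T over [I-1,I-2,II-1,II-2,II-3,II-4,III-1,III-2]: 261 consistent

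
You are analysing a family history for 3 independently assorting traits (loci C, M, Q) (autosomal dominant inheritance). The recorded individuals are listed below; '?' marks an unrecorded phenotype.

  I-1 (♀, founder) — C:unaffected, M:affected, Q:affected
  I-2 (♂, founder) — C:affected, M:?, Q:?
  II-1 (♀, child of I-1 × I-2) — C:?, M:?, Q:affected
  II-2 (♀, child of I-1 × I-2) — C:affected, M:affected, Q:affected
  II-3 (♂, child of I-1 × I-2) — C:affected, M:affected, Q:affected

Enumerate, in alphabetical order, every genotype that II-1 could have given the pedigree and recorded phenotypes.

II-1 ∈ {Cc MM QQ, Cc MM Qq, Cc Mm QQ, Cc Mm Qq, Cc mm QQ, Cc mm Qq, cc MM QQ, cc MM Qq, cc Mm QQ, cc Mm Qq, cc mm QQ, cc mm Qq}

C/I-1 un ·: cc
C/I-2 aff ·: Cc|CC
C/II-1 ? I-1×I-2: cc|Cc
C/II-2 aff I-1×I-2: Cc
C/II-3 aff I-1×I-2: Cc
⇒ C over [I-1,I-2,II-1,II-2,II-3]: 3 consistent
M/I-1 aff ·: Mm|MM
M/I-2 ? ·: mm|Mm|MM
M/II-1 ? I-1×I-2: mm|Mm|MM
M/II-2 aff I-1×I-2: Mm|MM
M/II-3 aff I-1×I-2: Mm|MM
⇒ M over [I-1,I-2,II-1,II-2,II-3]: 32 consistent
Q/I-1 aff ·: Qq|QQ
Q/I-2 ? ·: qq|Qq|QQ
Q/II-1 aff I-1×I-2: Qq|QQ
Q/II-2 aff I-1×I-2: Qq|QQ
Q/II-3 aff I-1×I-2: Qq|QQ
⇒ Q over [I-1,I-2,II-1,II-2,II-3]: 27 consistent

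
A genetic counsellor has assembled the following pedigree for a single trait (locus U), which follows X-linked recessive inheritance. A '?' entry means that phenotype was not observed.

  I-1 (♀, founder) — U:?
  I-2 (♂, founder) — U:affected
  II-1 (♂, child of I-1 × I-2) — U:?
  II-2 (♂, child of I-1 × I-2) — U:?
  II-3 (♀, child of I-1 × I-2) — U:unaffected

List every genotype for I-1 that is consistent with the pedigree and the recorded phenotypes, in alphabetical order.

I-1 ∈ {X^UX^U, X^UX^u}

U/I-1 ? ·: X^UX^U|X^UX^u
U/I-2 aff ·: X^uY
U/II-1 ? I-1×I-2: X^UY|X^uY
U/II-2 ? I-1×I-2: X^UY|X^uY
U/II-3 un I-1×I-2: X^UX^u
⇒ U over [I-1,I-2,II-1,II-2,II-3]: 5 consistent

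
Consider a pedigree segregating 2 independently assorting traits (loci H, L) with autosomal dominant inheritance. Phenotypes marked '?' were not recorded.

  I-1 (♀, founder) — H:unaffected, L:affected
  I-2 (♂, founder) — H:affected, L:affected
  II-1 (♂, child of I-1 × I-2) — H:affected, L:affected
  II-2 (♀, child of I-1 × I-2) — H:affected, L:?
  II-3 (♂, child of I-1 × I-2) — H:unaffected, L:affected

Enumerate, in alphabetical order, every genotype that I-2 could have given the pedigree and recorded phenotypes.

H/I-1 un ·: hh
H/I-2 aff ·: Hh
H/II-1 aff I-1×I-2: Hh
H/II-2 aff I-1×I-2: Hh
H/II-3 un I-1×I-2: hh
⇒ H over [I-1,I-2,II-1,II-2,II-3]: 1 consistent
L/I-1 aff ·: Ll|LL
L/I-2 aff ·: Ll|LL
L/II-1 aff I-1×I-2: Ll|LL
L/II-2 ? I-1×I-2: ll|Ll|LL
L/II-3 aff I-1×I-2: Ll|LL
⇒ L over [I-1,I-2,II-1,II-2,II-3]: 29 consistent

I-2 ∈ {Hh LL, Hh Ll}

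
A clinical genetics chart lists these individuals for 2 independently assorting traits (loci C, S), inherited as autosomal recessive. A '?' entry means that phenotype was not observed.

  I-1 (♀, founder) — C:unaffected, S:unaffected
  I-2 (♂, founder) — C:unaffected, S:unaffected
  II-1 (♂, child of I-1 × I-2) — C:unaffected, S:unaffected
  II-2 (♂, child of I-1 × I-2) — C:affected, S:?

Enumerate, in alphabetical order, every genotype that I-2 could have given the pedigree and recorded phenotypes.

C/I-1 un ·: Cc
C/I-2 un ·: Cc
C/II-1 un I-1×I-2: CC|Cc
C/II-2 aff I-1×I-2: cc
⇒ C over [I-1,I-2,II-1,II-2]: 2 consistent
S/I-1 un ·: SS|Ss
S/I-2 un ·: SS|Ss
S/II-1 un I-1×I-2: SS|Ss
S/II-2 ? I-1×I-2: SS|Ss|ss
⇒ S over [I-1,I-2,II-1,II-2]: 15 consistent

I-2 ∈ {Cc SS, Cc Ss}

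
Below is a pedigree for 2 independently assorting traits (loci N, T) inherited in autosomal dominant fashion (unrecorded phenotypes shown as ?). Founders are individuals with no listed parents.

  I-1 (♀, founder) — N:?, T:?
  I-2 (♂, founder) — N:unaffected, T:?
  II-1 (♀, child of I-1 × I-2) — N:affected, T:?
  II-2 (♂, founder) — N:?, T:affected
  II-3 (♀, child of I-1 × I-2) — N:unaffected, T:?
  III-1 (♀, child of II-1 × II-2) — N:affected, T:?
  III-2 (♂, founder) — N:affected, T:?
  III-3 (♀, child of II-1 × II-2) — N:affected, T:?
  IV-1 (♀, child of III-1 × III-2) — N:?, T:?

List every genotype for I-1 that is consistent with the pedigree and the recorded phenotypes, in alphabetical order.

I-1 ∈ {Nn TT, Nn Tt, Nn tt}

N/I-1 ? ·: Nn
N/I-2 un ·: nn
N/II-1 aff I-1×I-2: Nn
N/II-2 ? ·: nn|Nn|NN
N/II-3 un I-1×I-2: nn
N/III-1 aff II-1×II-2: Nn|NN
N/III-2 aff ·: Nn|NN
N/III-3 aff II-1×II-2: Nn|NN
N/IV-1 ? III-1×III-2: nn|Nn|NN
⇒ N over [I-1,I-2,II-1,II-2,II-3,III-1,III-2,III-3,IV-1]: 37 consistent
T/I-1 ? ·: tt|Tt|TT
T/I-2 ? ·: tt|Tt|TT
T/II-1 ? I-1×I-2: tt|Tt|TT
T/II-2 aff ·: Tt|TT
T/II-3 ? I-1×I-2: tt|Tt|TT
T/III-1 ? II-1×II-2: tt|Tt|TT
T/III-2 ? ·: tt|Tt|TT
T/III-3 ? II-1×II-2: tt|Tt|TT
T/IV-1 ? III-1×III-2: tt|Tt|TT
⇒ T over [I-1,I-2,II-1,II-2,II-3,III-1,III-2,III-3,IV-1]: 1311 consistent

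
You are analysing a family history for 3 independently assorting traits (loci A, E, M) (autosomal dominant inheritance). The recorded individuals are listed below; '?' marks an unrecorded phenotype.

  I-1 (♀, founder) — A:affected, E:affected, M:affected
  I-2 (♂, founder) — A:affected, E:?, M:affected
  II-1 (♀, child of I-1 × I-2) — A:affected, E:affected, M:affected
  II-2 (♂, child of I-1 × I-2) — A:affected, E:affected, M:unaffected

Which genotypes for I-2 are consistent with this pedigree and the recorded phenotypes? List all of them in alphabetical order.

I-2 ∈ {AA EE Mm, AA Ee Mm, AA ee Mm, Aa EE Mm, Aa Ee Mm, Aa ee Mm}

A/I-1 aff ·: Aa|AA
A/I-2 aff ·: Aa|AA
A/II-1 aff I-1×I-2: Aa|AA
A/II-2 aff I-1×I-2: Aa|AA
⇒ A over [I-1,I-2,II-1,II-2]: 13 consistent
E/I-1 aff ·: Ee|EE
E/I-2 ? ·: ee|Ee|EE
E/II-1 aff I-1×I-2: Ee|EE
E/II-2 aff I-1×I-2: Ee|EE
⇒ E over [I-1,I-2,II-1,II-2]: 15 consistent
M/I-1 aff ·: Mm
M/I-2 aff ·: Mm
M/II-1 aff I-1×I-2: Mm|MM
M/II-2 un I-1×I-2: mm
⇒ M over [I-1,I-2,II-1,II-2]: 2 consistent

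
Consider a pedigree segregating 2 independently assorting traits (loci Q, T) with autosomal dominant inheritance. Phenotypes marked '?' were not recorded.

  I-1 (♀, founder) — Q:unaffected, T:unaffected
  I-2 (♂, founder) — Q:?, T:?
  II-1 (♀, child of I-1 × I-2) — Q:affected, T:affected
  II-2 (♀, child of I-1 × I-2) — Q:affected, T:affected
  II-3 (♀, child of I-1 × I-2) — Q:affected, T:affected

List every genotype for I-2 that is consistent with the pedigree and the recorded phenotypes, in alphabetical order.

I-2 ∈ {QQ TT, QQ Tt, Qq TT, Qq Tt}

Q/I-1 un ·: qq
Q/I-2 ? ·: Qq|QQ
Q/II-1 aff I-1×I-2: Qq
Q/II-2 aff I-1×I-2: Qq
Q/II-3 aff I-1×I-2: Qq
⇒ Q over [I-1,I-2,II-1,II-2,II-3]: 2 consistent
T/I-1 un ·: tt
T/I-2 ? ·: Tt|TT
T/II-1 aff I-1×I-2: Tt
T/II-2 aff I-1×I-2: Tt
T/II-3 aff I-1×I-2: Tt
⇒ T over [I-1,I-2,II-1,II-2,II-3]: 2 consistent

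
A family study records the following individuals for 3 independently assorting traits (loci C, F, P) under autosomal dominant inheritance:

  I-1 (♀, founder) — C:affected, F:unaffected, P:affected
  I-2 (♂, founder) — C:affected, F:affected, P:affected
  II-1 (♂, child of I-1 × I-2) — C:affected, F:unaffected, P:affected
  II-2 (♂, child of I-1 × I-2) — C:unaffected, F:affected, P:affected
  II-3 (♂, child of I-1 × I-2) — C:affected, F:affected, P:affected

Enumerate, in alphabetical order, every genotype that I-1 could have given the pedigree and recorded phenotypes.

I-1 ∈ {Cc ff PP, Cc ff Pp}

C/I-1 aff ·: Cc
C/I-2 aff ·: Cc
C/II-1 aff I-1×I-2: Cc|CC
C/II-2 un I-1×I-2: cc
C/II-3 aff I-1×I-2: Cc|CC
⇒ C over [I-1,I-2,II-1,II-2,II-3]: 4 consistent
F/I-1 un ·: ff
F/I-2 aff ·: Ff
F/II-1 un I-1×I-2: ff
F/II-2 aff I-1×I-2: Ff
F/II-3 aff I-1×I-2: Ff
⇒ F over [I-1,I-2,II-1,II-2,II-3]: 1 consistent
P/I-1 aff ·: Pp|PP
P/I-2 aff ·: Pp|PP
P/II-1 aff I-1×I-2: Pp|PP
P/II-2 aff I-1×I-2: Pp|PP
P/II-3 aff I-1×I-2: Pp|PP
⇒ P over [I-1,I-2,II-1,II-2,II-3]: 25 consistent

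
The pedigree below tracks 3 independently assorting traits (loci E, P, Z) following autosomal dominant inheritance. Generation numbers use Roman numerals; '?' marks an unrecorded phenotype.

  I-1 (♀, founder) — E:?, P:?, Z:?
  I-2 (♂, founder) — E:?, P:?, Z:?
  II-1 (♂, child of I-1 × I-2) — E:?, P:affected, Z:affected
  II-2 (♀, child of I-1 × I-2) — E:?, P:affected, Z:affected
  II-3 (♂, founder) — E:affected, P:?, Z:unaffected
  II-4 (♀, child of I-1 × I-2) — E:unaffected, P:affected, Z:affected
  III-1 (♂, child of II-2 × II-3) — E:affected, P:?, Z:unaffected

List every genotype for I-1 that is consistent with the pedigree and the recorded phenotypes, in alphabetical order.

E/I-1 ? ·: ee|Ee
E/I-2 ? ·: ee|Ee
E/II-1 ? I-1×I-2: ee|Ee|EE
E/II-2 ? I-1×I-2: ee|Ee|EE
E/II-3 aff ·: Ee|EE
E/II-4 un I-1×I-2: ee
E/III-1 aff II-2×II-3: Ee|EE
⇒ E over [I-1,I-2,II-1,II-2,II-3,II-4,III-1]: 53 consistent
P/I-1 ? ·: pp|Pp|PP
P/I-2 ? ·: pp|Pp|PP
P/II-1 aff I-1×I-2: Pp|PP
P/II-2 aff I-1×I-2: Pp|PP
P/II-3 ? ·: pp|Pp|PP
P/II-4 aff I-1×I-2: Pp|PP
P/III-1 ? II-2×II-3: pp|Pp|PP
⇒ P over [I-1,I-2,II-1,II-2,II-3,II-4,III-1]: 164 consistent
Z/I-1 ? ·: zz|Zz|ZZ
Z/I-2 ? ·: zz|Zz|ZZ
Z/II-1 aff I-1×I-2: Zz|ZZ
Z/II-2 aff I-1×I-2: Zz
Z/II-3 un ·: zz
Z/II-4 aff I-1×I-2: Zz|ZZ
Z/III-1 un II-2×II-3: zz
⇒ Z over [I-1,I-2,II-1,II-2,II-3,II-4,III-1]: 16 consistent

I-1 ∈ {Ee PP ZZ, Ee PP Zz, Ee PP zz, Ee Pp ZZ, Ee Pp Zz, Ee Pp zz, Ee pp ZZ, Ee pp Zz, Ee pp zz, ee PP ZZ, ee PP Zz, ee PP zz, ee Pp ZZ, ee Pp Zz, ee Pp zz, ee pp ZZ, ee pp Zz, ee pp zz}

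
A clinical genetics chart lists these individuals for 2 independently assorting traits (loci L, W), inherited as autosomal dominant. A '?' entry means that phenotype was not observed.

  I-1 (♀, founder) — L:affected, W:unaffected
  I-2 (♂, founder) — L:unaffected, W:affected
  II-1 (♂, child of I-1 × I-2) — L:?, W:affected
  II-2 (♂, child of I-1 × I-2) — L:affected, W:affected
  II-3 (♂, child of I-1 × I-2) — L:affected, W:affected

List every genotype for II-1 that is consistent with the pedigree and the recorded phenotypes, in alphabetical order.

II-1 ∈ {Ll Ww, ll Ww}

L/I-1 aff ·: Ll|LL
L/I-2 un ·: ll
L/II-1 ? I-1×I-2: ll|Ll
L/II-2 aff I-1×I-2: Ll
L/II-3 aff I-1×I-2: Ll
⇒ L over [I-1,I-2,II-1,II-2,II-3]: 3 consistent
W/I-1 un ·: ww
W/I-2 aff ·: Ww|WW
W/II-1 aff I-1×I-2: Ww
W/II-2 aff I-1×I-2: Ww
W/II-3 aff I-1×I-2: Ww
⇒ W over [I-1,I-2,II-1,II-2,II-3]: 2 consistent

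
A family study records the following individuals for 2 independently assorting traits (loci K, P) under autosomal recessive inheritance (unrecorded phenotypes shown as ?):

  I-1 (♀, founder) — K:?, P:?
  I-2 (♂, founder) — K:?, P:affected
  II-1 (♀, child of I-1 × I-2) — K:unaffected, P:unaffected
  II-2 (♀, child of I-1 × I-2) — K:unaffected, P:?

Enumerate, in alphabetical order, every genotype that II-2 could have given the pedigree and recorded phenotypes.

II-2 ∈ {KK Pp, KK pp, Kk Pp, Kk pp}

K/I-1 ? ·: KK|Kk|kk
K/I-2 ? ·: KK|Kk|kk
K/II-1 un I-1×I-2: KK|Kk
K/II-2 un I-1×I-2: KK|Kk
⇒ K over [I-1,I-2,II-1,II-2]: 17 consistent
P/I-1 ? ·: PP|Pp
P/I-2 aff ·: pp
P/II-1 un I-1×I-2: Pp
P/II-2 ? I-1×I-2: Pp|pp
⇒ P over [I-1,I-2,II-1,II-2]: 3 consistent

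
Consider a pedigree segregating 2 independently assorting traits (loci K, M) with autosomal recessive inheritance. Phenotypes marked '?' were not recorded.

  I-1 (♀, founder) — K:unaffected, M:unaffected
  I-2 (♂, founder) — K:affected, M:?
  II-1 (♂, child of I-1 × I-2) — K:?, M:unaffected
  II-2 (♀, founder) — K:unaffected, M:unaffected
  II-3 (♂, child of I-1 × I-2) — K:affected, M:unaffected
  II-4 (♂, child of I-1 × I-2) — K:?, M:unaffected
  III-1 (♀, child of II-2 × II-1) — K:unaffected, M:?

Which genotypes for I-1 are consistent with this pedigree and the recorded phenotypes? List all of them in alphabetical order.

I-1 ∈ {Kk MM, Kk Mm}

K/I-1 un ·: Kk
K/I-2 aff ·: kk
K/II-1 ? I-1×I-2: Kk|kk
K/II-2 un ·: KK|Kk
K/II-3 aff I-1×I-2: kk
K/II-4 ? I-1×I-2: Kk|kk
K/III-1 un II-2×II-1: KK|Kk
⇒ K over [I-1,I-2,II-1,II-2,II-3,II-4,III-1]: 12 consistent
M/I-1 un ·: MM|Mm
M/I-2 ? ·: MM|Mm|mm
M/II-1 un I-1×I-2: MM|Mm
M/II-2 un ·: MM|Mm
M/II-3 un I-1×I-2: MM|Mm
M/II-4 un I-1×I-2: MM|Mm
M/III-1 ? II-2×II-1: MM|Mm|mm
⇒ M over [I-1,I-2,II-1,II-2,II-3,II-4,III-1]: 109 consistent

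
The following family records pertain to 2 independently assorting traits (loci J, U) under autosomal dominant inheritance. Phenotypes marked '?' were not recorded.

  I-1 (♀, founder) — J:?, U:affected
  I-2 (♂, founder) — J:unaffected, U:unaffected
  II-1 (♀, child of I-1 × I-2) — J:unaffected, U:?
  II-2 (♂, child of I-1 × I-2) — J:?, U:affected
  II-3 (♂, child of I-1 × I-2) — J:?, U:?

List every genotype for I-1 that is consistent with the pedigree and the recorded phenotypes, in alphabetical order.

I-1 ∈ {Jj UU, Jj Uu, jj UU, jj Uu}

J/I-1 ? ·: jj|Jj
J/I-2 un ·: jj
J/II-1 un I-1×I-2: jj
J/II-2 ? I-1×I-2: jj|Jj
J/II-3 ? I-1×I-2: jj|Jj
⇒ J over [I-1,I-2,II-1,II-2,II-3]: 5 consistent
U/I-1 aff ·: Uu|UU
U/I-2 un ·: uu
U/II-1 ? I-1×I-2: uu|Uu
U/II-2 aff I-1×I-2: Uu
U/II-3 ? I-1×I-2: uu|Uu
⇒ U over [I-1,I-2,II-1,II-2,II-3]: 5 consistent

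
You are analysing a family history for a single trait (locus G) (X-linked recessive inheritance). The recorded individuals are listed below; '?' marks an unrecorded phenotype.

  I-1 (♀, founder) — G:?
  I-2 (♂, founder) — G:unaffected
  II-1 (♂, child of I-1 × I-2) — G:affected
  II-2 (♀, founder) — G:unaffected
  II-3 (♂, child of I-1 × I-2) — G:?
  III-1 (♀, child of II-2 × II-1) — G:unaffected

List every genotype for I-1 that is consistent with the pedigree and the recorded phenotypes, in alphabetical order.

I-1 ∈ {X^GX^g, X^gX^g}

G/I-1 ? ·: X^GX^g|X^gX^g
G/I-2 un ·: X^GY
G/II-1 aff I-1×I-2: X^gY
G/II-2 un ·: X^GX^G|X^GX^g
G/II-3 ? I-1×I-2: X^GY|X^gY
G/III-1 un II-2×II-1: X^GX^g
⇒ G over [I-1,I-2,II-1,II-2,II-3,III-1]: 6 consistent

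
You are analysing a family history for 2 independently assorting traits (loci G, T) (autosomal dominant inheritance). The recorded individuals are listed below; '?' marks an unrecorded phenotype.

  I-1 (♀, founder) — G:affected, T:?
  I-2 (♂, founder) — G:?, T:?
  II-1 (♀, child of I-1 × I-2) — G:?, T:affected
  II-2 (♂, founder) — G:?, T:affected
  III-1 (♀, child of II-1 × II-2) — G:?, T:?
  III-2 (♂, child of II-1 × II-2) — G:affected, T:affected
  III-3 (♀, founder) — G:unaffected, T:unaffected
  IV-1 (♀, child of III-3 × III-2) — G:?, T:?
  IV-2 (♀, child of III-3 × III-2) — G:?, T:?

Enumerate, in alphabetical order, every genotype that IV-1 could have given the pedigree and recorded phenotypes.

IV-1 ∈ {Gg Tt, Gg tt, gg Tt, gg tt}

G/I-1 aff ·: Gg|GG
G/I-2 ? ·: gg|Gg|GG
G/II-1 ? I-1×I-2: gg|Gg|GG
G/II-2 ? ·: gg|Gg|GG
G/III-1 ? II-1×II-2: gg|Gg|GG
G/III-2 aff II-1×II-2: Gg|GG
G/III-3 un ·: gg
G/IV-1 ? III-3×III-2: gg|Gg
G/IV-2 ? III-3×III-2: gg|Gg
⇒ G over [I-1,I-2,II-1,II-2,III-1,III-2,III-3,IV-1,IV-2]: 249 consistent
T/I-1 ? ·: tt|Tt|TT
T/I-2 ? ·: tt|Tt|TT
T/II-1 aff I-1×I-2: Tt|TT
T/II-2 aff ·: Tt|TT
T/III-1 ? II-1×II-2: tt|Tt|TT
T/III-2 aff II-1×II-2: Tt|TT
T/III-3 un ·: tt
T/IV-1 ? III-3×III-2: tt|Tt
T/IV-2 ? III-3×III-2: tt|Tt
⇒ T over [I-1,I-2,II-1,II-2,III-1,III-2,III-3,IV-1,IV-2]: 219 consistent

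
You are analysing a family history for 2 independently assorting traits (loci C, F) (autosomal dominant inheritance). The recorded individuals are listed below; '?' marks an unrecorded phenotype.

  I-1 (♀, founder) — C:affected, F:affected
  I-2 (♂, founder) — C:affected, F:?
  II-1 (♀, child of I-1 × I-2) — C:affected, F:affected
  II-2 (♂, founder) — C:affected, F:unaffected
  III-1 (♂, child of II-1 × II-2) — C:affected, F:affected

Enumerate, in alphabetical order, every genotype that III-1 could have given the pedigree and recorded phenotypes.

C/I-1 aff ·: Cc|CC
C/I-2 aff ·: Cc|CC
C/II-1 aff I-1×I-2: Cc|CC
C/II-2 aff ·: Cc|CC
C/III-1 aff II-1×II-2: Cc|CC
⇒ C over [I-1,I-2,II-1,II-2,III-1]: 24 consistent
F/I-1 aff ·: Ff|FF
F/I-2 ? ·: ff|Ff|FF
F/II-1 aff I-1×I-2: Ff|FF
F/II-2 un ·: ff
F/III-1 aff II-1×II-2: Ff
⇒ F over [I-1,I-2,II-1,II-2,III-1]: 9 consistent

III-1 ∈ {CC Ff, Cc Ff}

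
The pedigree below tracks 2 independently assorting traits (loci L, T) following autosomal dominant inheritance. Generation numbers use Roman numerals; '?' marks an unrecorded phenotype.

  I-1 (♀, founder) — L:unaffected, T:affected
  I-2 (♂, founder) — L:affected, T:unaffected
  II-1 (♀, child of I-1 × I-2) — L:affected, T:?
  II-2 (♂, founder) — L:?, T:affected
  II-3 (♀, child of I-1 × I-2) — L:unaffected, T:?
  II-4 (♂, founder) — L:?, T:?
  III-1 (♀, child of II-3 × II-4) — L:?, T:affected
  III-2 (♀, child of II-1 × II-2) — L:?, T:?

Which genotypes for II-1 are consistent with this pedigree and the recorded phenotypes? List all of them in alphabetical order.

L/I-1 un ·: ll
L/I-2 aff ·: Ll
L/II-1 aff I-1×I-2: Ll
L/II-2 ? ·: ll|Ll|LL
L/II-3 un I-1×I-2: ll
L/II-4 ? ·: ll|Ll|LL
L/III-1 ? II-3×II-4: ll|Ll
L/III-2 ? II-1×II-2: ll|Ll|LL
⇒ L over [I-1,I-2,II-1,II-2,II-3,II-4,III-1,III-2]: 28 consistent
T/I-1 aff ·: Tt|TT
T/I-2 un ·: tt
T/II-1 ? I-1×I-2: tt|Tt
T/II-2 aff ·: Tt|TT
T/II-3 ? I-1×I-2: tt|Tt
T/II-4 ? ·: tt|Tt|TT
T/III-1 aff II-3×II-4: Tt|TT
T/III-2 ? II-1×II-2: tt|Tt|TT
⇒ T over [I-1,I-2,II-1,II-2,II-3,II-4,III-1,III-2]: 81 consistent

II-1 ∈ {Ll Tt, Ll tt}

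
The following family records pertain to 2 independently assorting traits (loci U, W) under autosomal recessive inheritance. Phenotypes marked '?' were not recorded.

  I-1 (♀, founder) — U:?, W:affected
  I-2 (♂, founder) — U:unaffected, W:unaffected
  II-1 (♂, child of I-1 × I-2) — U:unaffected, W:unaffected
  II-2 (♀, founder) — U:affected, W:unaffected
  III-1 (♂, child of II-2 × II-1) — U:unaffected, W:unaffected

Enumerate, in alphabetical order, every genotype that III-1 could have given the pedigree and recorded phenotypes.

U/I-1 ? ·: UU|Uu|uu
U/I-2 un ·: UU|Uu
U/II-1 un I-1×I-2: UU|Uu
U/II-2 aff ·: uu
U/III-1 un II-2×II-1: Uu
⇒ U over [I-1,I-2,II-1,II-2,III-1]: 9 consistent
W/I-1 aff ·: ww
W/I-2 un ·: WW|Ww
W/II-1 un I-1×I-2: Ww
W/II-2 un ·: WW|Ww
W/III-1 un II-2×II-1: WW|Ww
⇒ W over [I-1,I-2,II-1,II-2,III-1]: 8 consistent

III-1 ∈ {Uu WW, Uu Ww}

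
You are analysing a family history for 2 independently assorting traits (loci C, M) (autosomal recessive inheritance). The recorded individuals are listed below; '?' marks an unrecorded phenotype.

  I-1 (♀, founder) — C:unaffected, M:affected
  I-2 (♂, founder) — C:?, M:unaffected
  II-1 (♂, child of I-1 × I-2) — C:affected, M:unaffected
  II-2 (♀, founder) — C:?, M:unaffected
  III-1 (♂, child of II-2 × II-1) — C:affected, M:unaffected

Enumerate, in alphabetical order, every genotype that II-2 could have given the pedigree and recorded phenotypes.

II-2 ∈ {Cc MM, Cc Mm, cc MM, cc Mm}

C/I-1 un ·: Cc
C/I-2 ? ·: Cc|cc
C/II-1 aff I-1×I-2: cc
C/II-2 ? ·: Cc|cc
C/III-1 aff II-2×II-1: cc
⇒ C over [I-1,I-2,II-1,II-2,III-1]: 4 consistent
M/I-1 aff ·: mm
M/I-2 un ·: MM|Mm
M/II-1 un I-1×I-2: Mm
M/II-2 un ·: MM|Mm
M/III-1 un II-2×II-1: MM|Mm
⇒ M over [I-1,I-2,II-1,II-2,III-1]: 8 consistent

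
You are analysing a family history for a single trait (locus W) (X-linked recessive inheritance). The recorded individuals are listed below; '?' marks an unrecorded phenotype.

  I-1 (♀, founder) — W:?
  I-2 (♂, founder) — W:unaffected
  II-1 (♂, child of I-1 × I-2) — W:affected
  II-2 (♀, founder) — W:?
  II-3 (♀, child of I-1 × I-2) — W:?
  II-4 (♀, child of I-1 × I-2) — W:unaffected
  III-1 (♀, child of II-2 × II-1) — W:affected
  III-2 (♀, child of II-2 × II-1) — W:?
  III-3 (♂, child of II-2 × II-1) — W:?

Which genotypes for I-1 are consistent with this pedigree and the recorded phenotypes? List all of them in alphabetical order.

W/I-1 ? ·: X^WX^w|X^wX^w
W/I-2 un ·: X^WY
W/II-1 aff I-1×I-2: X^wY
W/II-2 ? ·: X^WX^w|X^wX^w
W/II-3 ? I-1×I-2: X^WX^W|X^WX^w
W/II-4 un I-1×I-2: X^WX^W|X^WX^w
W/III-1 aff II-2×II-1: X^wX^w
W/III-2 ? II-2×II-1: X^WX^w|X^wX^w
W/III-3 ? II-2×II-1: X^WY|X^wY
⇒ W over [I-1,I-2,II-1,II-2,II-3,II-4,III-1,III-2,III-3]: 25 consistent

I-1 ∈ {X^WX^w, X^wX^w}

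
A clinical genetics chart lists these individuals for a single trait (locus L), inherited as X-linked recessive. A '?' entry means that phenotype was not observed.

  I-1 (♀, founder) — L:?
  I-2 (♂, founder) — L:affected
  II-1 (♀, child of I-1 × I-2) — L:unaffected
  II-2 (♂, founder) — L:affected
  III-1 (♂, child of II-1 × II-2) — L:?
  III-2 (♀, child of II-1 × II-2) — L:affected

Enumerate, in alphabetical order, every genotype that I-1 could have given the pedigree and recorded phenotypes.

I-1 ∈ {X^LX^L, X^LX^l}

L/I-1 ? ·: X^LX^L|X^LX^l
L/I-2 aff ·: X^lY
L/II-1 un I-1×I-2: X^LX^l
L/II-2 aff ·: X^lY
L/III-1 ? II-1×II-2: X^LY|X^lY
L/III-2 aff II-1×II-2: X^lX^l
⇒ L over [I-1,I-2,II-1,II-2,III-1,III-2]: 4 consistent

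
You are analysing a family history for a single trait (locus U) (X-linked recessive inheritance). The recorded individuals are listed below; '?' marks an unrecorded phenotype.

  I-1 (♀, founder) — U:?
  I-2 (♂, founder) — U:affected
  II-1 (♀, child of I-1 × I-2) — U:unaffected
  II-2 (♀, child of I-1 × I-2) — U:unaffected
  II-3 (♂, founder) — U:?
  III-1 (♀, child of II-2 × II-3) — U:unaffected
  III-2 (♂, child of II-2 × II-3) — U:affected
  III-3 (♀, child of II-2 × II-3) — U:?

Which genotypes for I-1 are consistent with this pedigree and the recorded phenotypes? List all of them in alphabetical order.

U/I-1 ? ·: X^UX^U|X^UX^u
U/I-2 aff ·: X^uY
U/II-1 un I-1×I-2: X^UX^u
U/II-2 un I-1×I-2: X^UX^u
U/II-3 ? ·: X^UY|X^uY
U/III-1 un II-2×II-3: X^UX^U|X^UX^u
U/III-2 aff II-2×II-3: X^uY
U/III-3 ? II-2×II-3: X^UX^U|X^UX^u|X^uX^u
⇒ U over [I-1,I-2,II-1,II-2,II-3,III-1,III-2,III-3]: 12 consistent

I-1 ∈ {X^UX^U, X^UX^u}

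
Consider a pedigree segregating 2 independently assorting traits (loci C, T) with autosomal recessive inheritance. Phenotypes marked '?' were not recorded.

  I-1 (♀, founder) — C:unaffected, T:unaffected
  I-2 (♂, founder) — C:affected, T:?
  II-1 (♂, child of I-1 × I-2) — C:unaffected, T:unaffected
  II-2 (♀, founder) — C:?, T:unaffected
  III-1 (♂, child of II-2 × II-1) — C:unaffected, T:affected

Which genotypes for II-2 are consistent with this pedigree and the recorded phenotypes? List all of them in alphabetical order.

C/I-1 un ·: CC|Cc
C/I-2 aff ·: cc
C/II-1 un I-1×I-2: Cc
C/II-2 ? ·: CC|Cc|cc
C/III-1 un II-2×II-1: CC|Cc
⇒ C over [I-1,I-2,II-1,II-2,III-1]: 10 consistent
T/I-1 un ·: TT|Tt
T/I-2 ? ·: TT|Tt|tt
T/II-1 un I-1×I-2: Tt
T/II-2 un ·: Tt
T/III-1 aff II-2×II-1: tt
⇒ T over [I-1,I-2,II-1,II-2,III-1]: 5 consistent

II-2 ∈ {CC Tt, Cc Tt, cc Tt}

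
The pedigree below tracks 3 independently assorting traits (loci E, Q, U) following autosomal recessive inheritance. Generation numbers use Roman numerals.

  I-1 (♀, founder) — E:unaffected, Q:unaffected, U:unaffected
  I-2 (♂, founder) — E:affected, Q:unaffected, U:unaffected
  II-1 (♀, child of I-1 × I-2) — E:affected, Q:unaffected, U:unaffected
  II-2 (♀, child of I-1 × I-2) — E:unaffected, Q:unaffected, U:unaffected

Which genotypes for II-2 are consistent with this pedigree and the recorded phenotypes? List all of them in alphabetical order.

II-2 ∈ {Ee QQ UU, Ee QQ Uu, Ee Qq UU, Ee Qq Uu}

E/I-1 un ·: Ee
E/I-2 aff ·: ee
E/II-1 aff I-1×I-2: ee
E/II-2 un I-1×I-2: Ee
⇒ E over [I-1,I-2,II-1,II-2]: 1 consistent
Q/I-1 un ·: QQ|Qq
Q/I-2 un ·: QQ|Qq
Q/II-1 un I-1×I-2: QQ|Qq
Q/II-2 un I-1×I-2: QQ|Qq
⇒ Q over [I-1,I-2,II-1,II-2]: 13 consistent
U/I-1 un ·: UU|Uu
U/I-2 un ·: UU|Uu
U/II-1 un I-1×I-2: UU|Uu
U/II-2 un I-1×I-2: UU|Uu
⇒ U over [I-1,I-2,II-1,II-2]: 13 consistent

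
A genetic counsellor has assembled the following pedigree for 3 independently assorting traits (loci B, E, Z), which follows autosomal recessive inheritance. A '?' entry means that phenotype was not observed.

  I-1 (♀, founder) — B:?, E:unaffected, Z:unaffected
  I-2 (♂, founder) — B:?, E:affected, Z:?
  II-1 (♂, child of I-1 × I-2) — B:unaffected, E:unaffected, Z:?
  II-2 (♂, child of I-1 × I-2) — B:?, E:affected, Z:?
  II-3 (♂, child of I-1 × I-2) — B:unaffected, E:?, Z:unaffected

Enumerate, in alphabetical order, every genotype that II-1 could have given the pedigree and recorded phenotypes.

II-1 ∈ {BB Ee ZZ, BB Ee Zz, BB Ee zz, Bb Ee ZZ, Bb Ee Zz, Bb Ee zz}

B/I-1 ? ·: BB|Bb|bb
B/I-2 ? ·: BB|Bb|bb
B/II-1 un I-1×I-2: BB|Bb
B/II-2 ? I-1×I-2: BB|Bb|bb
B/II-3 un I-1×I-2: BB|Bb
⇒ B over [I-1,I-2,II-1,II-2,II-3]: 35 consistent
E/I-1 un ·: Ee
E/I-2 aff ·: ee
E/II-1 un I-1×I-2: Ee
E/II-2 aff I-1×I-2: ee
E/II-3 ? I-1×I-2: Ee|ee
⇒ E over [I-1,I-2,II-1,II-2,II-3]: 2 consistent
Z/I-1 un ·: ZZ|Zz
Z/I-2 ? ·: ZZ|Zz|zz
Z/II-1 ? I-1×I-2: ZZ|Zz|zz
Z/II-2 ? I-1×I-2: ZZ|Zz|zz
Z/II-3 un I-1×I-2: ZZ|Zz
⇒ Z over [I-1,I-2,II-1,II-2,II-3]: 40 consistent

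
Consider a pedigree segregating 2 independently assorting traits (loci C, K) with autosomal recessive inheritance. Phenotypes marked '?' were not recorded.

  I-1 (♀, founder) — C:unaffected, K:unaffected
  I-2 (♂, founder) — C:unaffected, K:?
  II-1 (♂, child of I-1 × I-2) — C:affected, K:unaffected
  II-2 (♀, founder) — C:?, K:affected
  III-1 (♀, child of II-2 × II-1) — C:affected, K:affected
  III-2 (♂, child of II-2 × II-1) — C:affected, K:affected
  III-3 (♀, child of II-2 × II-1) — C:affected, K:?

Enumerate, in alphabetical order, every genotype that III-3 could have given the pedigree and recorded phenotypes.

C/I-1 un ·: Cc
C/I-2 un ·: Cc
C/II-1 aff I-1×I-2: cc
C/II-2 ? ·: Cc|cc
C/III-1 aff II-2×II-1: cc
C/III-2 aff II-2×II-1: cc
C/III-3 aff II-2×II-1: cc
⇒ C over [I-1,I-2,II-1,II-2,III-1,III-2,III-3]: 2 consistent
K/I-1 un ·: KK|Kk
K/I-2 ? ·: KK|Kk|kk
K/II-1 un I-1×I-2: Kk
K/II-2 aff ·: kk
K/III-1 aff II-2×II-1: kk
K/III-2 aff II-2×II-1: kk
K/III-3 ? II-2×II-1: Kk|kk
⇒ K over [I-1,I-2,II-1,II-2,III-1,III-2,III-3]: 10 consistent

III-3 ∈ {cc Kk, cc kk}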